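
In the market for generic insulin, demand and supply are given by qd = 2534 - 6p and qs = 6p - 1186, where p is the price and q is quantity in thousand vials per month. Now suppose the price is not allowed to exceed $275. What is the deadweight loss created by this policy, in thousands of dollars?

7350

Equilibrium: 2534 - 6p = 6p - 1186, so 3720 = 12p and p* = 310, q* = 674.
Because the ceiling (275) lies below the market-clearing price, it is binding.
At p = 275: qd = 2534 - 6·275 = 884 and qs = 6·275 - 1186 = 464.
Quantity traded falls to 464. At q = 464 the demand price is (2534 - 464)/6 = 345 and the supply price is (1186 + 464)/6 = 275.
Deadweight loss = ½ · (345 - 275) · (674 - 464) = ½ · 70 · 210 = 7350.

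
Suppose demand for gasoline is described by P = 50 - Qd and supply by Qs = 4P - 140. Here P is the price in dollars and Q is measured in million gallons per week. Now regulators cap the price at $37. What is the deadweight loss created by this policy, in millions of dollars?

10

Rearranging demand gives Qd = 50 - P. In a free market, 50 - P = 4P - 140 gives the equilibrium P* = 38, Q* = 12.
The ceiling of 37 is below the equilibrium price 38, so it binds.
At P = 37: Qd = 50 - 37 = 13 and Qs = 4·37 - 140 = 8.
Quantity traded falls to 8. At Q = 8 the demand price is 50 - 8 = 42 and the supply price is (140 + 8)/4 = 37.
Deadweight loss = ½ · (42 - 37) · (12 - 8) = ½ · 5 · 4 = 10.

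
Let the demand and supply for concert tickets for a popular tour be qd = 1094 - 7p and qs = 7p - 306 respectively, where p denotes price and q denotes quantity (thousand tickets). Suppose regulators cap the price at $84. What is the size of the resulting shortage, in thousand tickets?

Setting quantity demanded equal to quantity supplied, 1094 - 7p = 7p - 306, gives p* = 100 and q* = 394.
Since 84 < 100, the ceiling is binding.
At p = 84: qd = 1094 - 7·84 = 506 and qs = 7·84 - 306 = 282.
Shortage = qd - qs = 506 - 282 = 224.

224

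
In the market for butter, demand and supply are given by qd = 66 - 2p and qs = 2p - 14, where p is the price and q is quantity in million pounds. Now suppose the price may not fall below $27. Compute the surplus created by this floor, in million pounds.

28

In a free market, 66 - 2p = 2p - 14 gives the equilibrium p* = 20, q* = 26.
Because the floor (27) lies above the market-clearing price, it is binding.
At p = 27: qd = 66 - 2·27 = 12 and qs = 2·27 - 14 = 40.
Surplus = qs - qd = 40 - 12 = 28.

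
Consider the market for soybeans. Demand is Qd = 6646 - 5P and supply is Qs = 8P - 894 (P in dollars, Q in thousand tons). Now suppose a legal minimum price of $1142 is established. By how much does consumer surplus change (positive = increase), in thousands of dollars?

Without the control the market clears where 6646 - 5P = 8P - 894, i.e. P* = 580 and Q* = 3746.
Since 1142 > 580, the floor is binding.
At P = 1142: Qd = 6646 - 5·1142 = 936 and Qs = 8·1142 - 894 = 8242.
Consumer surplus without the control is ½ · (1329.2 - 580) · 3746 = 1403251.6.
With the floor, consumers buy 936 units at 1142, so CS = ½ · (1329.2 - 1142) · 936 = 87609.6.
Change in consumer surplus = 87609.6 - 1403251.6 = -1315642.

-1315642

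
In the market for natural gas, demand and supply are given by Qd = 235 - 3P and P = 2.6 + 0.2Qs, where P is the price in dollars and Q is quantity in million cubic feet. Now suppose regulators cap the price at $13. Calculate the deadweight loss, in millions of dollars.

Rearranging supply gives Qs = 5P - 13. Setting quantity demanded equal to quantity supplied, 235 - 3P = 5P - 13, gives P* = 31 and Q* = 142.
Because the ceiling (13) lies below the market-clearing price, it is binding.
At P = 13: Qd = 235 - 3·13 = 196 and Qs = 5·13 - 13 = 52.
Quantity traded falls to 52. At Q = 52 the demand price is (235 - 52)/3 = 61 and the supply price is (13 + 52)/5 = 13.
Deadweight loss = ½ · (61 - 13) · (142 - 52) = ½ · 48 · 90 = 2160.

2160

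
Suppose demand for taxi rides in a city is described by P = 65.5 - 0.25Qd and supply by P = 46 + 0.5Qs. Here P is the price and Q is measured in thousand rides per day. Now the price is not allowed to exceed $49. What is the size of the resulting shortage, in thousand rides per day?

60

Rearranging demand gives Qd = 262 - 4P; rearranging supply gives Qs = 2P - 92. Setting quantity demanded equal to quantity supplied, 262 - 4P = 2P - 92, gives P* = 59 and Q* = 26.
Because the ceiling (49) lies below the market-clearing price, it is binding.
At P = 49: Qd = 262 - 4·49 = 66 and Qs = 2·49 - 92 = 6.
Shortage = Qd - Qs = 66 - 6 = 60.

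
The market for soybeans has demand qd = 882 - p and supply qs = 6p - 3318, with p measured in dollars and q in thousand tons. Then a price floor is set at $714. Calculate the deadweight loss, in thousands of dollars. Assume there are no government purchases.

7581

In a free market, 882 - p = 6p - 3318 gives the equilibrium p* = 600, q* = 282.
Because the floor (714) lies above the market-clearing price, it is binding.
At p = 714: qd = 882 - 714 = 168 and qs = 6·714 - 3318 = 966.
Quantity traded falls to 168. At q = 168 the demand price is 882 - 168 = 714 and the supply price is (3318 + 168)/6 = 581.
Deadweight loss = ½ · (714 - 581) · (282 - 168) = ½ · 133 · 114 = 7581.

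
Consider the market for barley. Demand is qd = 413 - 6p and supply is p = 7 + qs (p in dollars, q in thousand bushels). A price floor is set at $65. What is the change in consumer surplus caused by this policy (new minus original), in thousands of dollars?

Rearranging supply gives qs = p - 7. Equilibrium: 413 - 6p = p - 7, so 420 = 7p and p* = 60, q* = 53.
Since 65 > 60, the floor is binding.
At p = 65: qd = 413 - 6·65 = 23 and qs = 65 - 7 = 58.
Consumer surplus without the control is ½ · (413/6 - 60) · 53 = 2809/12.
With the floor, consumers buy 23 units at 65, so CS = ½ · (413/6 - 65) · 23 = 529/12.
Change in consumer surplus = 529/12 - 2809/12 = -190.

-190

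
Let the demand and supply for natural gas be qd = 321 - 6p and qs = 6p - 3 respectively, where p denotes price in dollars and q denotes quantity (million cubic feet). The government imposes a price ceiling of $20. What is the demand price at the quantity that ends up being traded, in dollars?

34

Setting quantity demanded equal to quantity supplied, 321 - 6p = 6p - 3, gives p* = 27 and q* = 159.
Since 20 < 27, the ceiling is binding.
At p = 20: qd = 321 - 6·20 = 201 and qs = 6·20 - 3 = 117.
Only 117 units reach the market. On the demand curve, the marginal buyer's willingness to pay at q = 117 is (321 - 117)/6 = 34.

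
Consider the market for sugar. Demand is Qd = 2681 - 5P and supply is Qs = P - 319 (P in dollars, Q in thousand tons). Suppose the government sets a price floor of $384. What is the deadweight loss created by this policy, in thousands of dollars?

Equilibrium: 2681 - 5P = P - 319, so 3000 = 6P and P* = 500, Q* = 181.
The floor of 384 is below the equilibrium price 500, so it is not binding; the market clears at P* = 500, Q* = 181.
Since the control does not bind, no trades are prevented and deadweight loss is zero.

0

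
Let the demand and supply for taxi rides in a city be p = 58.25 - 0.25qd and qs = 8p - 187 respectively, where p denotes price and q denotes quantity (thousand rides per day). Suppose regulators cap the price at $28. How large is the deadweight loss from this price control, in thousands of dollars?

588

Rearranging demand gives qd = 233 - 4p. In a free market, 233 - 4p = 8p - 187 gives the equilibrium p* = 35, q* = 93.
The ceiling of 28 is below the equilibrium price 35, so it binds.
At p = 28: qd = 233 - 4·28 = 121 and qs = 8·28 - 187 = 37.
Quantity traded falls to 37. At q = 37 the demand price is (233 - 37)/4 = 49 and the supply price is (187 + 37)/8 = 28.
Deadweight loss = ½ · (49 - 28) · (93 - 37) = ½ · 21 · 56 = 588.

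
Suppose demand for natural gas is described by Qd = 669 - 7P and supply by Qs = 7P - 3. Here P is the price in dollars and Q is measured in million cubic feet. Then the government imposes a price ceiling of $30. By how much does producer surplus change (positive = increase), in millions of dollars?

Equilibrium: 669 - 7P = 7P - 3, so 672 = 14P and P* = 48, Q* = 333.
The ceiling of 30 is below the equilibrium price 48, so it binds.
At P = 30: Qd = 669 - 7·30 = 459 and Qs = 7·30 - 3 = 207.
Producer surplus without the control is ½ · (48 - 3/7) · 333 = 110889/14.
With the ceiling, producers sell 207 units at 30, so PS = ½ · (30 - 3/7) · 207 = 42849/14.
Change in producer surplus = 42849/14 - 110889/14 = -4860.

-4860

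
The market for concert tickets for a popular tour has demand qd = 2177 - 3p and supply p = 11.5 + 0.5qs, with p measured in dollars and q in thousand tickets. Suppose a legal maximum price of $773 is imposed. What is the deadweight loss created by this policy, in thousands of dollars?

0

Rearranging supply gives qs = 2p - 23. Setting quantity demanded equal to quantity supplied, 2177 - 3p = 2p - 23, gives p* = 440 and q* = 857.
Since 773 is above p* = 440, the ceiling does not bind and the free-market outcome prevails.
Since the control does not bind, no trades are prevented and deadweight loss is zero.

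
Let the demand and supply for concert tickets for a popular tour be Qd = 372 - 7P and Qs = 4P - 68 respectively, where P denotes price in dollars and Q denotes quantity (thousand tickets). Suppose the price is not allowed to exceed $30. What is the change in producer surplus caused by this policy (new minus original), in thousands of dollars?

In a free market, 372 - 7P = 4P - 68 gives the equilibrium P* = 40, Q* = 92.
Since 30 < 40, the ceiling is binding.
At P = 30: Qd = 372 - 7·30 = 162 and Qs = 4·30 - 68 = 52.
Producer surplus without the control is ½ · (40 - 17) · 92 = 1058.
With the ceiling, producers sell 52 units at 30, so PS = ½ · (30 - 17) · 52 = 338.
Change in producer surplus = 338 - 1058 = -720.

-720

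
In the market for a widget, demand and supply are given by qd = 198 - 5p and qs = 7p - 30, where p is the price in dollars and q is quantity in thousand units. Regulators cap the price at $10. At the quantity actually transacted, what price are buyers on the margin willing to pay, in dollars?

31.6

Without the control the market clears where 198 - 5p = 7p - 30, i.e. p* = 19 and q* = 103.
Because the ceiling (10) lies below the market-clearing price, it is binding.
At p = 10: qd = 198 - 5·10 = 148 and qs = 7·10 - 30 = 40.
Only 40 units reach the market. On the demand curve, the marginal buyer's willingness to pay at q = 40 is (198 - 40)/5 = 31.6.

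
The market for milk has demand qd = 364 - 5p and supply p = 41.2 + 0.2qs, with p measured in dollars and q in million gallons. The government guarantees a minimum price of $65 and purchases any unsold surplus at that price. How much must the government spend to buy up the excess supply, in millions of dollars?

Rearranging supply gives qs = 5p - 206. Setting quantity demanded equal to quantity supplied, 364 - 5p = 5p - 206, gives p* = 57 and q* = 79.
The floor of 65 is above the equilibrium price 57, so it binds.
At p = 65: qd = 364 - 5·65 = 39 and qs = 5·65 - 206 = 119.
Surplus = qs - qd = 80.
Government expenditure = surplus × support price = 80 × 65 = 5200.

5200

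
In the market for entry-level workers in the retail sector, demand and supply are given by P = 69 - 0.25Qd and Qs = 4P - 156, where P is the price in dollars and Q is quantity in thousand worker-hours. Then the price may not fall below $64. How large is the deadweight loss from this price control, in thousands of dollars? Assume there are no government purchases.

400

Rearranging demand gives Qd = 276 - 4P. Without the control the market clears where 276 - 4P = 4P - 156, i.e. P* = 54 and Q* = 60.
The floor of 64 is above the equilibrium price 54, so it binds.
At P = 64: Qd = 276 - 4·64 = 20 and Qs = 4·64 - 156 = 100.
Quantity traded falls to 20. At Q = 20 the demand price is (276 - 20)/4 = 64 and the supply price is (156 + 20)/4 = 44.
Deadweight loss = ½ · (64 - 44) · (60 - 20) = ½ · 20 · 40 = 400.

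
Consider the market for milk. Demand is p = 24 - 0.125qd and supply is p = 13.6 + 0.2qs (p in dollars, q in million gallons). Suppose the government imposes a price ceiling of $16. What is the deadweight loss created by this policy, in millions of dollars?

Rearranging demand gives qd = 192 - 8p; rearranging supply gives qs = 5p - 68. Without the control the market clears where 192 - 8p = 5p - 68, i.e. p* = 20 and q* = 32.
Since 16 < 20, the ceiling is binding.
At p = 16: qd = 192 - 8·16 = 64 and qs = 5·16 - 68 = 12.
Quantity traded falls to 12. At q = 12 the demand price is (192 - 12)/8 = 22.5 and the supply price is (68 + 12)/5 = 16.
Deadweight loss = ½ · (22.5 - 16) · (32 - 12) = ½ · 6.5 · 20 = 65.

65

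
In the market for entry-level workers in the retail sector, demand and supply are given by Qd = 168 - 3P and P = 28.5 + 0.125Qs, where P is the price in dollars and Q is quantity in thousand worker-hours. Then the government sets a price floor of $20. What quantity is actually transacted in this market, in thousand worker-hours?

60

Rearranging supply gives Qs = 8P - 228. In a free market, 168 - 3P = 8P - 228 gives the equilibrium P* = 36, Q* = 60.
The floor of 20 is below the equilibrium price 36, so it is not binding; the market clears at P* = 36, Q* = 60.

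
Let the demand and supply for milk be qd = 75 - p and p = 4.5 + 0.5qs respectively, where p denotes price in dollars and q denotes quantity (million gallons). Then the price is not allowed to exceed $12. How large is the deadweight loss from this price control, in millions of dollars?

768

Rearranging supply gives qs = 2p - 9. Equilibrium: 75 - p = 2p - 9, so 84 = 3p and p* = 28, q* = 47.
Because the ceiling (12) lies below the market-clearing price, it is binding.
At p = 12: qd = 75 - 12 = 63 and qs = 2·12 - 9 = 15.
Quantity traded falls to 15. At q = 15 the demand price is 75 - 15 = 60 and the supply price is (9 + 15)/2 = 12.
Deadweight loss = ½ · (60 - 12) · (47 - 15) = ½ · 48 · 32 = 768.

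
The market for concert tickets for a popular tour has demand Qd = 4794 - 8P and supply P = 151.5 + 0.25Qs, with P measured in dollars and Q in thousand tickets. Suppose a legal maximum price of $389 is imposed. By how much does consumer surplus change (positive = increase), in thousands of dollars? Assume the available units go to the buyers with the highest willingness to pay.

Rearranging supply gives Qs = 4P - 606. Equilibrium: 4794 - 8P = 4P - 606, so 5400 = 12P and P* = 450, Q* = 1194.
The ceiling of 389 is below the equilibrium price 450, so it binds.
At P = 389: Qd = 4794 - 8·389 = 1682 and Qs = 4·389 - 606 = 950.
Consumer surplus without the control is ½ · (599.25 - 450) · 1194 = 89102.25.
With the ceiling, 950 units are sold at 389 (assume they go to the highest-value buyers). The demand price at Q = 950 is 480.5, so CS = ½ · [(599.25 - 389) + (480.5 - 389)] · 950 = 143331.25.
Change in consumer surplus = 143331.25 - 89102.25 = 54229.

54229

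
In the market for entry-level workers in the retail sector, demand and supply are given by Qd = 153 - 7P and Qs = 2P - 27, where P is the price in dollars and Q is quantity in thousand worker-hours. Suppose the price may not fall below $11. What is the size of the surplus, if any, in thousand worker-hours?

Without the control the market clears where 153 - 7P = 2P - 27, i.e. P* = 20 and Q* = 13.
The floor of 11 is below the equilibrium price 20, so it is not binding; the market clears at P* = 20, Q* = 13.
Since the control does not bind, there is no surplus.

0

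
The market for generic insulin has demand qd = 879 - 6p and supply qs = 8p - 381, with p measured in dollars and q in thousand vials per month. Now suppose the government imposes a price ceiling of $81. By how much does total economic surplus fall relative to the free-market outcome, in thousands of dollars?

In a free market, 879 - 6p = 8p - 381 gives the equilibrium p* = 90, q* = 339.
Because the ceiling (81) lies below the market-clearing price, it is binding.
At p = 81: qd = 879 - 6·81 = 393 and qs = 8·81 - 381 = 267.
Quantity traded falls to 267. At q = 267 the demand price is (879 - 267)/6 = 102 and the supply price is (381 + 267)/8 = 81.
Deadweight loss = ½ · (102 - 81) · (339 - 267) = ½ · 21 · 72 = 756.

756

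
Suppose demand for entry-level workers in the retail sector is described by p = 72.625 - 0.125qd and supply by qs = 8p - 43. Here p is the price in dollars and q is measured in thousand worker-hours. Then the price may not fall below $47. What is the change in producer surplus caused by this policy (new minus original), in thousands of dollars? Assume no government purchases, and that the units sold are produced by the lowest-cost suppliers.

1384

Rearranging demand gives qd = 581 - 8p. Equilibrium: 581 - 8p = 8p - 43, so 624 = 16p and p* = 39, q* = 269.
The floor of 47 is above the equilibrium price 39, so it binds.
At p = 47: qd = 581 - 8·47 = 205 and qs = 8·47 - 43 = 333.
Producer surplus without the control is ½ · (39 - 5.375) · 269 = 4522.5625.
With the floor, 205 units are sold at 47. The supply price at q = 205 is 31, so PS = ½ · [(47 - 5.375) + (47 - 31)] · 205 = 5906.5625.
Change in producer surplus = 5906.5625 - 4522.5625 = 1384.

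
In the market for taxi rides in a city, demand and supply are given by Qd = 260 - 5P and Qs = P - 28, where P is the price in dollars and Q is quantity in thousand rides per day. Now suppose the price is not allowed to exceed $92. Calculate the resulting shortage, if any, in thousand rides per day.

Without the control the market clears where 260 - 5P = P - 28, i.e. P* = 48 and Q* = 20.
Since 92 is above P* = 48, the ceiling does not bind and the free-market outcome prevails.
Since the control does not bind, there is no shortage.

0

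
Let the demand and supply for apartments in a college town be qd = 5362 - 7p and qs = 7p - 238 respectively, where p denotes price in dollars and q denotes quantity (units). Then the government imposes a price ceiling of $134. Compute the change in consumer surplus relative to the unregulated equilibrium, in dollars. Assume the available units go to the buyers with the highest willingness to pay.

-61446

Equilibrium: 5362 - 7p = 7p - 238, so 5600 = 14p and p* = 400, q* = 2562.
The ceiling of 134 is below the equilibrium price 400, so it binds.
At p = 134: qd = 5362 - 7·134 = 4424 and qs = 7·134 - 238 = 700.
Consumer surplus without the control is ½ · (766 - 400) · 2562 = 468846.
With the ceiling, 700 units are sold at 134 (assume they go to the highest-value buyers). The demand price at q = 700 is 666, so CS = ½ · [(766 - 134) + (666 - 134)] · 700 = 407400.
Change in consumer surplus = 407400 - 468846 = -61446.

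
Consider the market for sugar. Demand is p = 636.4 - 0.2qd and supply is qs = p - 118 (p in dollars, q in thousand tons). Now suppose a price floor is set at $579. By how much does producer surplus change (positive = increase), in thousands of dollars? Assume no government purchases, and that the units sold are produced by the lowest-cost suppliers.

-2189.5

Rearranging demand gives qd = 3182 - 5p. Without the control the market clears where 3182 - 5p = p - 118, i.e. p* = 550 and q* = 432.
Because the floor (579) lies above the market-clearing price, it is binding.
At p = 579: qd = 3182 - 5·579 = 287 and qs = 579 - 118 = 461.
Producer surplus without the control is ½ · (550 - 118) · 432 = 93312.
With the floor, 287 units are sold at 579. The supply price at q = 287 is 405, so PS = ½ · [(579 - 118) + (579 - 405)] · 287 = 91122.5.
Change in producer surplus = 91122.5 - 93312 = -2189.5.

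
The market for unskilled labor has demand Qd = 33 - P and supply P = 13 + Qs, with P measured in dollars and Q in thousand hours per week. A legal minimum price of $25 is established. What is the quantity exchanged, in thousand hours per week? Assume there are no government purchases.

Rearranging supply gives Qs = P - 13. Without the control the market clears where 33 - P = P - 13, i.e. P* = 23 and Q* = 10.
The floor of 25 is above the equilibrium price 23, so it binds.
At P = 25: Qd = 33 - 25 = 8 and Qs = 25 - 13 = 12.
The quantity actually transacted is the short side, demand: 8.

8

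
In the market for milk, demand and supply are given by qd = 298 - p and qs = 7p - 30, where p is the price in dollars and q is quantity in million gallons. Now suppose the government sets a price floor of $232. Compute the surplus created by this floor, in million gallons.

1528

In a free market, 298 - p = 7p - 30 gives the equilibrium p* = 41, q* = 257.
The floor of 232 is above the equilibrium price 41, so it binds.
At p = 232: qd = 298 - 232 = 66 and qs = 7·232 - 30 = 1594.
Surplus = qs - qd = 1594 - 66 = 1528.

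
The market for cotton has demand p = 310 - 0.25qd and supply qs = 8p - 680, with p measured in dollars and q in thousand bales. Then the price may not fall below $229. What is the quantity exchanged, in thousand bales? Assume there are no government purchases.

Rearranging demand gives qd = 1240 - 4p. Without the control the market clears where 1240 - 4p = 8p - 680, i.e. p* = 160 and q* = 600.
Because the floor (229) lies above the market-clearing price, it is binding.
At p = 229: qd = 1240 - 4·229 = 324 and qs = 8·229 - 680 = 1152.
The quantity actually transacted is the short side, demand: 324.

324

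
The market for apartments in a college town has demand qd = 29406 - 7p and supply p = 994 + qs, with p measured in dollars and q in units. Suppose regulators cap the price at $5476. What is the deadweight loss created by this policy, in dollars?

0

Rearranging supply gives qs = p - 994. Setting quantity demanded equal to quantity supplied, 29406 - 7p = p - 994, gives p* = 3800 and q* = 2806.
Since 5476 is above p* = 3800, the ceiling does not bind and the free-market outcome prevails.
Since the control does not bind, no trades are prevented and deadweight loss is zero.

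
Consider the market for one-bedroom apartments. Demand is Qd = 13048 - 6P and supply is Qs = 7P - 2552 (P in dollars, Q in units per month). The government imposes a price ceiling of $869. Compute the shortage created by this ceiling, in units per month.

In a free market, 13048 - 6P = 7P - 2552 gives the equilibrium P* = 1200, Q* = 5848.
Since 869 < 1200, the ceiling is binding.
At P = 869: Qd = 13048 - 6·869 = 7834 and Qs = 7·869 - 2552 = 3531.
Shortage = Qd - Qs = 7834 - 3531 = 4303.

4303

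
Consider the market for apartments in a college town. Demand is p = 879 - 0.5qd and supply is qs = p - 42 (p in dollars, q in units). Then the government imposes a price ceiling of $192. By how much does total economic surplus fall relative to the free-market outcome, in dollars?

Rearranging demand gives qd = 1758 - 2p. Without the control the market clears where 1758 - 2p = p - 42, i.e. p* = 600 and q* = 558.
Since 192 < 600, the ceiling is binding.
At p = 192: qd = 1758 - 2·192 = 1374 and qs = 192 - 42 = 150.
Quantity traded falls to 150. At q = 150 the demand price is (1758 - 150)/2 = 804 and the supply price is 42 + 150 = 192.
Deadweight loss = ½ · (804 - 192) · (558 - 150) = ½ · 612 · 408 = 124848.

124848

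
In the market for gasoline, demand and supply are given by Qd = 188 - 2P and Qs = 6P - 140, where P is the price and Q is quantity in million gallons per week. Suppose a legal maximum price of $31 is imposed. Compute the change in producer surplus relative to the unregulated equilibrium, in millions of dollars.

Equilibrium: 188 - 2P = 6P - 140, so 328 = 8P and P* = 41, Q* = 106.
Since 31 < 41, the ceiling is binding.
At P = 31: Qd = 188 - 2·31 = 126 and Qs = 6·31 - 140 = 46.
Producer surplus without the control is ½ · (41 - 70/3) · 106 = 2809/3.
With the ceiling, producers sell 46 units at 31, so PS = ½ · (31 - 70/3) · 46 = 529/3.
Change in producer surplus = 529/3 - 2809/3 = -760.

-760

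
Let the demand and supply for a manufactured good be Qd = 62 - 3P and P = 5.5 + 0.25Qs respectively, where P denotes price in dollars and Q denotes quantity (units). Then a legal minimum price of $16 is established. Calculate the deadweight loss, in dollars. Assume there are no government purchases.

42

Rearranging supply gives Qs = 4P - 22. Equilibrium: 62 - 3P = 4P - 22, so 84 = 7P and P* = 12, Q* = 26.
Because the floor (16) lies above the market-clearing price, it is binding.
At P = 16: Qd = 62 - 3·16 = 14 and Qs = 4·16 - 22 = 42.
Quantity traded falls to 14. At Q = 14 the demand price is (62 - 14)/3 = 16 and the supply price is (22 + 14)/4 = 9.
Deadweight loss = ½ · (16 - 9) · (26 - 14) = ½ · 7 · 12 = 42.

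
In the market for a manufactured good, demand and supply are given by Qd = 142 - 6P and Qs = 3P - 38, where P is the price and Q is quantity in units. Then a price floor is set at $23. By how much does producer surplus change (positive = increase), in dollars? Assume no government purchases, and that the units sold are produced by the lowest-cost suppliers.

-42

In a free market, 142 - 6P = 3P - 38 gives the equilibrium P* = 20, Q* = 22.
Since 23 > 20, the floor is binding.
At P = 23: Qd = 142 - 6·23 = 4 and Qs = 3·23 - 38 = 31.
Producer surplus without the control is ½ · (20 - 38/3) · 22 = 242/3.
With the floor, 4 units are sold at 23. The supply price at Q = 4 is 14, so PS = ½ · [(23 - 38/3) + (23 - 14)] · 4 = 116/3.
Change in producer surplus = 116/3 - 242/3 = -42.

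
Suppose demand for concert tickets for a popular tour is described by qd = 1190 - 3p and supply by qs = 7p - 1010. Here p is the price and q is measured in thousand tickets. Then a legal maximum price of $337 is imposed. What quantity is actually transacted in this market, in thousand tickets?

530

Equilibrium: 1190 - 3p = 7p - 1010, so 2200 = 10p and p* = 220, q* = 530.
Since 337 is above p* = 220, the ceiling does not bind and the free-market outcome prevails.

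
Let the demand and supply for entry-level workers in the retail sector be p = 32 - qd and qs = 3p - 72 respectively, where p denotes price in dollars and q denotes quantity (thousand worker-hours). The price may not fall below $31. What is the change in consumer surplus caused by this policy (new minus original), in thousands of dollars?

Rearranging demand gives qd = 32 - p. Setting quantity demanded equal to quantity supplied, 32 - p = 3p - 72, gives p* = 26 and q* = 6.
The floor of 31 is above the equilibrium price 26, so it binds.
At p = 31: qd = 32 - 31 = 1 and qs = 3·31 - 72 = 21.
Consumer surplus without the control is ½ · (32 - 26) · 6 = 18.
With the floor, consumers buy 1 units at 31, so CS = ½ · (32 - 31) · 1 = 0.5.
Change in consumer surplus = 0.5 - 18 = -17.5.

-17.5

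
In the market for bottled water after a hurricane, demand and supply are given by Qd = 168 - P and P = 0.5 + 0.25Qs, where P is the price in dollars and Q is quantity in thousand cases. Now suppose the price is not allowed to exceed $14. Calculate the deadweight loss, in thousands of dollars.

4000

Rearranging supply gives Qs = 4P - 2. Setting quantity demanded equal to quantity supplied, 168 - P = 4P - 2, gives P* = 34 and Q* = 134.
The ceiling of 14 is below the equilibrium price 34, so it binds.
At P = 14: Qd = 168 - 14 = 154 and Qs = 4·14 - 2 = 54.
Quantity traded falls to 54. At Q = 54 the demand price is 168 - 54 = 114 and the supply price is (2 + 54)/4 = 14.
Deadweight loss = ½ · (114 - 14) · (134 - 54) = ½ · 100 · 80 = 4000.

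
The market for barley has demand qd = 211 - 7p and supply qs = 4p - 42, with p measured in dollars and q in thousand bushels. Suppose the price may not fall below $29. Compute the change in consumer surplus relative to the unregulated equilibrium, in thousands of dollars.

-174

Setting quantity demanded equal to quantity supplied, 211 - 7p = 4p - 42, gives p* = 23 and q* = 50.
Because the floor (29) lies above the market-clearing price, it is binding.
At p = 29: qd = 211 - 7·29 = 8 and qs = 4·29 - 42 = 74.
Consumer surplus without the control is ½ · (211/7 - 23) · 50 = 1250/7.
With the floor, consumers buy 8 units at 29, so CS = ½ · (211/7 - 29) · 8 = 32/7.
Change in consumer surplus = 32/7 - 1250/7 = -174.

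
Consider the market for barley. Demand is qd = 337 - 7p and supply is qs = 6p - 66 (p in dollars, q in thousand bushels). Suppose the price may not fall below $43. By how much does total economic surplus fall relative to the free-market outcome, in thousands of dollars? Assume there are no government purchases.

Equilibrium: 337 - 7p = 6p - 66, so 403 = 13p and p* = 31, q* = 120.
Because the floor (43) lies above the market-clearing price, it is binding.
At p = 43: qd = 337 - 7·43 = 36 and qs = 6·43 - 66 = 192.
Quantity traded falls to 36. At q = 36 the demand price is (337 - 36)/7 = 43 and the supply price is (66 + 36)/6 = 17.
Deadweight loss = ½ · (43 - 17) · (120 - 36) = ½ · 26 · 84 = 1092.

1092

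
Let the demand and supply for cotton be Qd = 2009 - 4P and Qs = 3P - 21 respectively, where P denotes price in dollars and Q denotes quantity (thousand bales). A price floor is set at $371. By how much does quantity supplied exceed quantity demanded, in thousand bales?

567

In a free market, 2009 - 4P = 3P - 21 gives the equilibrium P* = 290, Q* = 849.
Since 371 > 290, the floor is binding.
At P = 371: Qd = 2009 - 4·371 = 525 and Qs = 3·371 - 21 = 1092.
Surplus = Qs - Qd = 1092 - 525 = 567.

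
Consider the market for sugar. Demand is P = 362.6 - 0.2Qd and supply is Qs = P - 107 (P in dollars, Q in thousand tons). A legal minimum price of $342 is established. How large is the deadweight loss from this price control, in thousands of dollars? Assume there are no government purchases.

Rearranging demand gives Qd = 1813 - 5P. Without the control the market clears where 1813 - 5P = P - 107, i.e. P* = 320 and Q* = 213.
Since 342 > 320, the floor is binding.
At P = 342: Qd = 1813 - 5·342 = 103 and Qs = 342 - 107 = 235.
Quantity traded falls to 103. At Q = 103 the demand price is (1813 - 103)/5 = 342 and the supply price is 107 + 103 = 210.
Deadweight loss = ½ · (342 - 210) · (213 - 103) = ½ · 132 · 110 = 7260.

7260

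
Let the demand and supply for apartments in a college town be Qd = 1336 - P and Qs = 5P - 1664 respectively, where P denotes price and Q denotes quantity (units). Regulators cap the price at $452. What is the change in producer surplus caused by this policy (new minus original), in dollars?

-34368

Equilibrium: 1336 - P = 5P - 1664, so 3000 = 6P and P* = 500, Q* = 836.
Because the ceiling (452) lies below the market-clearing price, it is binding.
At P = 452: Qd = 1336 - 452 = 884 and Qs = 5·452 - 1664 = 596.
Producer surplus without the control is ½ · (500 - 332.8) · 836 = 69889.6.
With the ceiling, producers sell 596 units at 452, so PS = ½ · (452 - 332.8) · 596 = 35521.6.
Change in producer surplus = 35521.6 - 69889.6 = -34368.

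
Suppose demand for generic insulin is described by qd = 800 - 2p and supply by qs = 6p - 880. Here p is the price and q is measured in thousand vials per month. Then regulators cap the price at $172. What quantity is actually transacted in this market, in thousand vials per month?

Without the control the market clears where 800 - 2p = 6p - 880, i.e. p* = 210 and q* = 380.
Since 172 < 210, the ceiling is binding.
At p = 172: qd = 800 - 2·172 = 456 and qs = 6·172 - 880 = 152.
The quantity actually transacted is the short side, supply: 152.

152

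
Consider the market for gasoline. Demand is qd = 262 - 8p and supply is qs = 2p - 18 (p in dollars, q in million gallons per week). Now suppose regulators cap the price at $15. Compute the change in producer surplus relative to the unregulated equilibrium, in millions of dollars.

-325

Equilibrium: 262 - 8p = 2p - 18, so 280 = 10p and p* = 28, q* = 38.
Because the ceiling (15) lies below the market-clearing price, it is binding.
At p = 15: qd = 262 - 8·15 = 142 and qs = 2·15 - 18 = 12.
Producer surplus without the control is ½ · (28 - 9) · 38 = 361.
With the ceiling, producers sell 12 units at 15, so PS = ½ · (15 - 9) · 12 = 36.
Change in producer surplus = 36 - 361 = -325.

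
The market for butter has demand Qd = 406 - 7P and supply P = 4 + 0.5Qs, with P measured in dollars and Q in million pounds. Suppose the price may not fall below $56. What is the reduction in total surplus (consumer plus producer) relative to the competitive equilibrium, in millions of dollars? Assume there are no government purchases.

1575

Rearranging supply gives Qs = 2P - 8. Equilibrium: 406 - 7P = 2P - 8, so 414 = 9P and P* = 46, Q* = 84.
Because the floor (56) lies above the market-clearing price, it is binding.
At P = 56: Qd = 406 - 7·56 = 14 and Qs = 2·56 - 8 = 104.
Quantity traded falls to 14. At Q = 14 the demand price is (406 - 14)/7 = 56 and the supply price is (8 + 14)/2 = 11.
Deadweight loss = ½ · (56 - 11) · (84 - 14) = ½ · 45 · 70 = 1575.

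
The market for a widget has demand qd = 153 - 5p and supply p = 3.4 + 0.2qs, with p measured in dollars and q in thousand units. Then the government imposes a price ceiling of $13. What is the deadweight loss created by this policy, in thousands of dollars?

Rearranging supply gives qs = 5p - 17. In a free market, 153 - 5p = 5p - 17 gives the equilibrium p* = 17, q* = 68.
Since 13 < 17, the ceiling is binding.
At p = 13: qd = 153 - 5·13 = 88 and qs = 5·13 - 17 = 48.
Quantity traded falls to 48. At q = 48 the demand price is (153 - 48)/5 = 21 and the supply price is (17 + 48)/5 = 13.
Deadweight loss = ½ · (21 - 13) · (68 - 48) = ½ · 8 · 20 = 80.

80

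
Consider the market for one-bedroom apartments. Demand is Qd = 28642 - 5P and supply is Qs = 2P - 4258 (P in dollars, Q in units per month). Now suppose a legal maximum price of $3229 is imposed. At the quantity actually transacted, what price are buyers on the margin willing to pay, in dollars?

Setting quantity demanded equal to quantity supplied, 28642 - 5P = 2P - 4258, gives P* = 4700 and Q* = 5142.
Since 3229 < 4700, the ceiling is binding.
At P = 3229: Qd = 28642 - 5·3229 = 12497 and Qs = 2·3229 - 4258 = 2200.
Only 2200 units reach the market. On the demand curve, the marginal buyer's willingness to pay at Q = 2200 is (28642 - 2200)/5 = 5288.4.

5288.4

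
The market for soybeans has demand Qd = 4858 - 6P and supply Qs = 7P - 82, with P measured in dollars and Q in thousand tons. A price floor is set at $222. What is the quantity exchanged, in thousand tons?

2578

Without the control the market clears where 4858 - 6P = 7P - 82, i.e. P* = 380 and Q* = 2578.
The floor of 222 is below the equilibrium price 380, so it is not binding; the market clears at P* = 380, Q* = 2578.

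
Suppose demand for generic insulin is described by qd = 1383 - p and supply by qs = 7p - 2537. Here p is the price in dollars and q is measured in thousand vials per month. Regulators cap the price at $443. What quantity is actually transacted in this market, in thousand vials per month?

564

Equilibrium: 1383 - p = 7p - 2537, so 3920 = 8p and p* = 490, q* = 893.
Since 443 < 490, the ceiling is binding.
At p = 443: qd = 1383 - 443 = 940 and qs = 7·443 - 2537 = 564.
The quantity actually transacted is the short side, supply: 564.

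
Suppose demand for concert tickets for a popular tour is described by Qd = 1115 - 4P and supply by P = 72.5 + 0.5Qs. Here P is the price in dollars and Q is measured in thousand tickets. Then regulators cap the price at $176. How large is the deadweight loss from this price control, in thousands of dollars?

1734

Rearranging supply gives Qs = 2P - 145. In a free market, 1115 - 4P = 2P - 145 gives the equilibrium P* = 210, Q* = 275.
The ceiling of 176 is below the equilibrium price 210, so it binds.
At P = 176: Qd = 1115 - 4·176 = 411 and Qs = 2·176 - 145 = 207.
Quantity traded falls to 207. At Q = 207 the demand price is (1115 - 207)/4 = 227 and the supply price is (145 + 207)/2 = 176.
Deadweight loss = ½ · (227 - 176) · (275 - 207) = ½ · 51 · 68 = 1734.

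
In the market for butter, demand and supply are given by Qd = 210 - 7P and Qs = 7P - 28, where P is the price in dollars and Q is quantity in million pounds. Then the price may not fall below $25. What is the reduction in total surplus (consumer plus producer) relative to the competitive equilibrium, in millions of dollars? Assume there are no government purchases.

448

Equilibrium: 210 - 7P = 7P - 28, so 238 = 14P and P* = 17, Q* = 91.
Because the floor (25) lies above the market-clearing price, it is binding.
At P = 25: Qd = 210 - 7·25 = 35 and Qs = 7·25 - 28 = 147.
Quantity traded falls to 35. At Q = 35 the demand price is (210 - 35)/7 = 25 and the supply price is (28 + 35)/7 = 9.
Deadweight loss = ½ · (25 - 9) · (91 - 35) = ½ · 16 · 56 = 448.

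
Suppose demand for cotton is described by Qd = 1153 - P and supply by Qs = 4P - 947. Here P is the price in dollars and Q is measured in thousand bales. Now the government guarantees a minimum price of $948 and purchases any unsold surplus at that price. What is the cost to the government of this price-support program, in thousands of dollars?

2502720

Setting quantity demanded equal to quantity supplied, 1153 - P = 4P - 947, gives P* = 420 and Q* = 733.
The floor of 948 is above the equilibrium price 420, so it binds.
At P = 948: Qd = 1153 - 948 = 205 and Qs = 4·948 - 947 = 2845.
Surplus = Qs - Qd = 2640.
Government expenditure = surplus × support price = 2640 × 948 = 2502720.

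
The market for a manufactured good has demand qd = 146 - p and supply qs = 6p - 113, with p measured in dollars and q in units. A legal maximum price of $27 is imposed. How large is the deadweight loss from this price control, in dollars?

Equilibrium: 146 - p = 6p - 113, so 259 = 7p and p* = 37, q* = 109.
Since 27 < 37, the ceiling is binding.
At p = 27: qd = 146 - 27 = 119 and qs = 6·27 - 113 = 49.
Quantity traded falls to 49. At q = 49 the demand price is 146 - 49 = 97 and the supply price is (113 + 49)/6 = 27.
Deadweight loss = ½ · (97 - 27) · (109 - 49) = ½ · 70 · 60 = 2100.

2100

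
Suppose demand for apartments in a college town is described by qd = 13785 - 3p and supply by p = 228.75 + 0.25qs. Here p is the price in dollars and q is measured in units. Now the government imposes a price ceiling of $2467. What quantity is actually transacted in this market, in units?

Rearranging supply gives qs = 4p - 915. In a free market, 13785 - 3p = 4p - 915 gives the equilibrium p* = 2100, q* = 7485.
Since 2467 is above p* = 2100, the ceiling does not bind and the free-market outcome prevails.

7485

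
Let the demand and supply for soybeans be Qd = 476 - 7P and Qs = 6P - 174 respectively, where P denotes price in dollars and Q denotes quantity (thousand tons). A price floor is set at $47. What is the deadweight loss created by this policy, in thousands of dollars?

0

Equilibrium: 476 - 7P = 6P - 174, so 650 = 13P and P* = 50, Q* = 126.
Since 47 is below P* = 50, the floor does not bind and the free-market outcome prevails.
Since the control does not bind, no trades are prevented and deadweight loss is zero.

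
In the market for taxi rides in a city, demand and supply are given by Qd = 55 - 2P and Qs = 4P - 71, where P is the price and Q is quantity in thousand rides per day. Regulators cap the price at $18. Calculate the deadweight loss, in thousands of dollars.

Without the control the market clears where 55 - 2P = 4P - 71, i.e. P* = 21 and Q* = 13.
Since 18 < 21, the ceiling is binding.
At P = 18: Qd = 55 - 2·18 = 19 and Qs = 4·18 - 71 = 1.
Quantity traded falls to 1. At Q = 1 the demand price is (55 - 1)/2 = 27 and the supply price is (71 + 1)/4 = 18.
Deadweight loss = ½ · (27 - 18) · (13 - 1) = ½ · 9 · 12 = 54.

54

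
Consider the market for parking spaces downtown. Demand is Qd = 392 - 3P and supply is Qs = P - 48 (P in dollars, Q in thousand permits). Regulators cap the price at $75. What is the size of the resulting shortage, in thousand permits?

140

Setting quantity demanded equal to quantity supplied, 392 - 3P = P - 48, gives P* = 110 and Q* = 62.
The ceiling of 75 is below the equilibrium price 110, so it binds.
At P = 75: Qd = 392 - 3·75 = 167 and Qs = 75 - 48 = 27.
Shortage = Qd - Qs = 167 - 27 = 140.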